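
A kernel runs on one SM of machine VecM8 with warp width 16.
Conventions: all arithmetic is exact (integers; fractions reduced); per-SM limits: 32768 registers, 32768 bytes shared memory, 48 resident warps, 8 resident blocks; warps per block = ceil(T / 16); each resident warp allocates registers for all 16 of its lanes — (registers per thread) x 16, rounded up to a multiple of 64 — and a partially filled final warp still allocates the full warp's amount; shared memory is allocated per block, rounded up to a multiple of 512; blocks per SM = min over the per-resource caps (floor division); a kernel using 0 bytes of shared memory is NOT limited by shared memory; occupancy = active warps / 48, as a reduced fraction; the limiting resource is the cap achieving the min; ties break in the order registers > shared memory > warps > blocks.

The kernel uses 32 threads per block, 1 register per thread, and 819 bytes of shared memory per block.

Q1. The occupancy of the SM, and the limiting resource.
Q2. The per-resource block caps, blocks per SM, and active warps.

Answer: occupancy 1/3, limited by blocks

registers: 256 blocks
shared memory: 32 blocks
warps: 24 blocks
blocks: 8 blocks

Answer: 8 blocks, 16 active warps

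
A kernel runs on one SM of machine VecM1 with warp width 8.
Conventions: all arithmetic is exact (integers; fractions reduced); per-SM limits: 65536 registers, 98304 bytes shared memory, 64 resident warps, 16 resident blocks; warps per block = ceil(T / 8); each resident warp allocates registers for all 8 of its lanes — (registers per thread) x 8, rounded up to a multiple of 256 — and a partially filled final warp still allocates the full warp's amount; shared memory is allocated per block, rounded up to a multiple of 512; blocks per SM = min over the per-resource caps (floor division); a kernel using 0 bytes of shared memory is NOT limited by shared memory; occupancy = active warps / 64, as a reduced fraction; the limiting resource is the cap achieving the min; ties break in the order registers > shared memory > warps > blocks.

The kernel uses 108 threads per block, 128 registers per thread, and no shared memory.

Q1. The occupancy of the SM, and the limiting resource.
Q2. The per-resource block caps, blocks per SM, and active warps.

Answer: occupancy 7/8, limited by registers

registers: 4 blocks
shared memory: no limit (kernel uses none)
warps: 4 blocks
blocks: 16 blocks

Answer: 4 blocks, 56 active warps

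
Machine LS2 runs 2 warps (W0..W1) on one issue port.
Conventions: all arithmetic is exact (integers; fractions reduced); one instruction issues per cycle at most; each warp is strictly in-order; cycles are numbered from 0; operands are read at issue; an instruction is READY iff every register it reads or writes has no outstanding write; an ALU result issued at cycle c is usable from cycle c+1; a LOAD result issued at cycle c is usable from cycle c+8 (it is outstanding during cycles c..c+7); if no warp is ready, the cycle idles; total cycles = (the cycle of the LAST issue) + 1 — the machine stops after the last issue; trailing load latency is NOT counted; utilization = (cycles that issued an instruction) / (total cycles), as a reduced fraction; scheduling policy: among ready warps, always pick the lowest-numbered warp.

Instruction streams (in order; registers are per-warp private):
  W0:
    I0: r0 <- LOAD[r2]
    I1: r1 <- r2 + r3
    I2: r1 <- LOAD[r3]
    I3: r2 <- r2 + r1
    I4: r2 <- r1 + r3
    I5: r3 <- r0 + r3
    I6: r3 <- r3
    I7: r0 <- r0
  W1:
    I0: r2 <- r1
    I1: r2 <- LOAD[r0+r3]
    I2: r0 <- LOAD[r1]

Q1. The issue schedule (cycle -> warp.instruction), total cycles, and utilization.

cycle 0: W0.I0
cycle 1: W0.I1
cycle 2: W0.I2
cycle 3: W1.I0
cycle 4: W1.I1
cycle 5: W1.I2
cycle 6: idle
cycle 7: idle
cycle 8: idle
cycle 9: idle
cycle 10: W0.I3
cycle 11: W0.I4
cycle 12: W0.I5
cycle 13: W0.I6
cycle 14: W0.I7

Answer: 15 cycles, utilization 11/15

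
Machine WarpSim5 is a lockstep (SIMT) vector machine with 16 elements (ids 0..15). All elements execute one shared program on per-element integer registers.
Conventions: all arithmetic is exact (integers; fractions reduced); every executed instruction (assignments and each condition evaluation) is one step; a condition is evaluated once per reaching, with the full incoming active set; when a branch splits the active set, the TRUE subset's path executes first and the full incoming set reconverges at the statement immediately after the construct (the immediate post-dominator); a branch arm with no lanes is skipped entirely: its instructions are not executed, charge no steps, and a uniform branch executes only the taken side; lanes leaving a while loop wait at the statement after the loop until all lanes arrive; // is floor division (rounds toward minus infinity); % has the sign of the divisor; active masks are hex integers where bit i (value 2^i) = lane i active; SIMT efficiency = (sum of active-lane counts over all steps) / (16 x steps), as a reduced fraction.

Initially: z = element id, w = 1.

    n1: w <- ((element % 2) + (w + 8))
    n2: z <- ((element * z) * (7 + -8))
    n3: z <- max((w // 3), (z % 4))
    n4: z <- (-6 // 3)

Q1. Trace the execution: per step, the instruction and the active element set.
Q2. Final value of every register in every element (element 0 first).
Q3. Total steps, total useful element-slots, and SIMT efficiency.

step 0: w <- ((element % 2) + (w + 8)) 0xffff
step 1: z <- ((element * z) * (7 + -8)) 0xffff
step 2: z <- max((w // 3), (z % 4))  0xffff
step 3: z <- (-6 // 3)               0xffff

Answer: 4 steps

z: -2,-2,-2,-2,-2,-2,-2,-2,-2,-2,-2,-2,-2,-2,-2,-2
w: 9,10,9,10,9,10,9,10,9,10,9,10,9,10,9,10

steps = 4; useful = 64; efficiency = 64/64 = 1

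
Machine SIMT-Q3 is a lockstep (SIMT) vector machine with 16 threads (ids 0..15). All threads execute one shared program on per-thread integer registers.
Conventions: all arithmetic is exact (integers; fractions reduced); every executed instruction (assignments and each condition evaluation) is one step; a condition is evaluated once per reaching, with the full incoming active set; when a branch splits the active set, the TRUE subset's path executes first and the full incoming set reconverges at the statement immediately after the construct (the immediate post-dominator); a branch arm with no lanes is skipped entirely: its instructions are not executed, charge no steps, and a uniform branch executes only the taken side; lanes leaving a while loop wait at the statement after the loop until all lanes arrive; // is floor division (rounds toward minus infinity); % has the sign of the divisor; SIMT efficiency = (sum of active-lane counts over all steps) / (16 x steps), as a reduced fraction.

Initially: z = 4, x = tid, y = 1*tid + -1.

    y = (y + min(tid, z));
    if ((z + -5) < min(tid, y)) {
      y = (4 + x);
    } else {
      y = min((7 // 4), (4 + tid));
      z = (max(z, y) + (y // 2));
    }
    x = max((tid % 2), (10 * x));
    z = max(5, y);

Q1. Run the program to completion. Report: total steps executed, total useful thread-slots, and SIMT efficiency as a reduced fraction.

Answer: 7 steps, 81 useful, 81/112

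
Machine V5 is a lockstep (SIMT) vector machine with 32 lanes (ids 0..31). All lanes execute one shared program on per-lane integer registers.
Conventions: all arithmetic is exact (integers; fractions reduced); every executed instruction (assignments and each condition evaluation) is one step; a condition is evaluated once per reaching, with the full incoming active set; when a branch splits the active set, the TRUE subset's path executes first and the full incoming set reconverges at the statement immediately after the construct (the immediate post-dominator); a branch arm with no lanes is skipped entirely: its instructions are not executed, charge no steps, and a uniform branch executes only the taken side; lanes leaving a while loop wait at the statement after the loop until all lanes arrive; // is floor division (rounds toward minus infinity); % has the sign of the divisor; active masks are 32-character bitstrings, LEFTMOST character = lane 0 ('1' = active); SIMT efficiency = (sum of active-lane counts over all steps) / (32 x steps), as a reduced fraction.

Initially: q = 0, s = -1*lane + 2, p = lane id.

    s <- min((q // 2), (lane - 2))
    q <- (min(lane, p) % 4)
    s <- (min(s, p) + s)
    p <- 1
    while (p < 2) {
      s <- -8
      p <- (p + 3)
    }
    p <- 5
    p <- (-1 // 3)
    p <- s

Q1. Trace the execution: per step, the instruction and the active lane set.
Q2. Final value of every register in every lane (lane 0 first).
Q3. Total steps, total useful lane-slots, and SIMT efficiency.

step 0: s <- min((q // 2), (lane - 2)) 11111111111111111111111111111111
step 1: q <- (min(lane, p) % 4)      11111111111111111111111111111111
step 2: s <- (min(s, p) + s)         11111111111111111111111111111111
step 3: p <- 1                       11111111111111111111111111111111
step 4: eval (p < 2)                 11111111111111111111111111111111
step 5: s <- -8                      11111111111111111111111111111111
step 6: p <- (p + 3)                 11111111111111111111111111111111
step 7: eval (p < 2)                 11111111111111111111111111111111
step 8: p <- 5                       11111111111111111111111111111111
step 9: p <- (-1 // 3)               11111111111111111111111111111111
step 10: p <- s                       11111111111111111111111111111111

Answer: 11 steps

q: 0,1,2,3,0,1,2,3,0,1,2,3,0,1,2,3,0,1,2,3,0,1,2,3,0,1,2,3,0,1,2,3
s: -8,-8,-8,-8,-8,-8,-8,-8,-8,-8,-8,-8,-8,-8,-8,-8,-8,-8,-8,-8,-8,-8,-8,-8,-8,-8,-8,-8,-8,-8,-8,-8
p: -8,-8,-8,-8,-8,-8,-8,-8,-8,-8,-8,-8,-8,-8,-8,-8,-8,-8,-8,-8,-8,-8,-8,-8,-8,-8,-8,-8,-8,-8,-8,-8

steps = 11; useful = 352; efficiency = 352/352 = 1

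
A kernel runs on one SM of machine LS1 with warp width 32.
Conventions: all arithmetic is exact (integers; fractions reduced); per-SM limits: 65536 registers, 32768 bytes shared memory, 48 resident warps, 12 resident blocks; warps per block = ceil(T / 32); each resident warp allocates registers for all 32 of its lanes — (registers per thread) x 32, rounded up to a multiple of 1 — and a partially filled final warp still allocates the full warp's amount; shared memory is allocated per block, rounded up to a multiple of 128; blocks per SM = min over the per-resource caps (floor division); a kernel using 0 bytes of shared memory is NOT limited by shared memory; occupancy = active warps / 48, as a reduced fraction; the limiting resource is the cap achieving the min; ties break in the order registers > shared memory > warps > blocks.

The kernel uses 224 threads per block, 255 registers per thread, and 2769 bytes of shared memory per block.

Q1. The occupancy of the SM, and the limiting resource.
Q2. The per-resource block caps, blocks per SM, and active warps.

Answer: occupancy 7/48, limited by registers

registers: 1 block
shared memory: 11 blocks
warps: 6 blocks
blocks: 12 blocks

Answer: 1 block, 7 active warps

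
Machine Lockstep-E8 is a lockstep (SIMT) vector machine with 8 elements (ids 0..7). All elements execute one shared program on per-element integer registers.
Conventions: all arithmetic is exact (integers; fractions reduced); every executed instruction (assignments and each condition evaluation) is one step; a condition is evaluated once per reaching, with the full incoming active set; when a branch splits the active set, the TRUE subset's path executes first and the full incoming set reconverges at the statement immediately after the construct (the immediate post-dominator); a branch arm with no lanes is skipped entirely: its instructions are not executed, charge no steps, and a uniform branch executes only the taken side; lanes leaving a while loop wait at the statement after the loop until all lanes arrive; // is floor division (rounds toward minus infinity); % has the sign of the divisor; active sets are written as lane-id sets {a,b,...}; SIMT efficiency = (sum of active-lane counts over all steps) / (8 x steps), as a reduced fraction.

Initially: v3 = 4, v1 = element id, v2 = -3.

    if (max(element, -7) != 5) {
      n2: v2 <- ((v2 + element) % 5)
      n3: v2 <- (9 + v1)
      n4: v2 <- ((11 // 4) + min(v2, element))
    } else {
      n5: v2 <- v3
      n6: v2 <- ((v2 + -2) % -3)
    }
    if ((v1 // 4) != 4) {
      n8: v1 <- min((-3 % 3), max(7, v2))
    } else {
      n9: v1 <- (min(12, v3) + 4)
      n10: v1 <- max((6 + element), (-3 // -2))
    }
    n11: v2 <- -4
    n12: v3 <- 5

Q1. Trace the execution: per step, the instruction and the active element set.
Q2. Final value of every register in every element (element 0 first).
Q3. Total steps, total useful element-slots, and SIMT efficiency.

step 0: eval (max(element, -7) != 5) {0,1,2,3,4,5,6,7}
step 1: v2 <- ((v2 + element) % 5)   {0,1,2,3,4,6,7}
step 2: v2 <- (9 + v1)               {0,1,2,3,4,6,7}
step 3: v2 <- ((11 // 4) + min(v2, element)) {0,1,2,3,4,6,7}
step 4: v2 <- v3                     {5}
step 5: v2 <- ((v2 + -2) % -3)       {5}
step 6: eval ((v1 // 4) != 4)        {0,1,2,3,4,5,6,7}
step 7: v1 <- min((-3 % 3), max(7, v2)) {0,1,2,3,4,5,6,7}
step 8: v2 <- -4                     {0,1,2,3,4,5,6,7}
step 9: v3 <- 5                      {0,1,2,3,4,5,6,7}

Answer: 10 steps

v3: 5,5,5,5,5,5,5,5
v1: 0,0,0,0,0,0,0,0
v2: -4,-4,-4,-4,-4,-4,-4,-4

steps = 10; useful = 63; efficiency = 63/80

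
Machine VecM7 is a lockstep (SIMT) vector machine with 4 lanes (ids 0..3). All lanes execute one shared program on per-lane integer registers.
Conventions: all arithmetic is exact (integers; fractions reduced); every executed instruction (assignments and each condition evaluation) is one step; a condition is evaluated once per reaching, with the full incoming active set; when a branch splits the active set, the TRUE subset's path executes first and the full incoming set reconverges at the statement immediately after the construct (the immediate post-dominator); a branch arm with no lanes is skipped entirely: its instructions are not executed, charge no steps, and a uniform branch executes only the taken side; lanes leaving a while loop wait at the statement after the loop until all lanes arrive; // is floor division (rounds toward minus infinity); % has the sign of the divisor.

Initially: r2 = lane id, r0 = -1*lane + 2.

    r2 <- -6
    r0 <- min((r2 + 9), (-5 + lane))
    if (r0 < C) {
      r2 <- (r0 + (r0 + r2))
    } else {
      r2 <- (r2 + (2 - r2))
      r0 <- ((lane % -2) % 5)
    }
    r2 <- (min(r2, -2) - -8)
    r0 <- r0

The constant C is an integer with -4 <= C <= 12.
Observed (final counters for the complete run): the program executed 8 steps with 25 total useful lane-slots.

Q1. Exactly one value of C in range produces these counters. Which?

Answer: C = -2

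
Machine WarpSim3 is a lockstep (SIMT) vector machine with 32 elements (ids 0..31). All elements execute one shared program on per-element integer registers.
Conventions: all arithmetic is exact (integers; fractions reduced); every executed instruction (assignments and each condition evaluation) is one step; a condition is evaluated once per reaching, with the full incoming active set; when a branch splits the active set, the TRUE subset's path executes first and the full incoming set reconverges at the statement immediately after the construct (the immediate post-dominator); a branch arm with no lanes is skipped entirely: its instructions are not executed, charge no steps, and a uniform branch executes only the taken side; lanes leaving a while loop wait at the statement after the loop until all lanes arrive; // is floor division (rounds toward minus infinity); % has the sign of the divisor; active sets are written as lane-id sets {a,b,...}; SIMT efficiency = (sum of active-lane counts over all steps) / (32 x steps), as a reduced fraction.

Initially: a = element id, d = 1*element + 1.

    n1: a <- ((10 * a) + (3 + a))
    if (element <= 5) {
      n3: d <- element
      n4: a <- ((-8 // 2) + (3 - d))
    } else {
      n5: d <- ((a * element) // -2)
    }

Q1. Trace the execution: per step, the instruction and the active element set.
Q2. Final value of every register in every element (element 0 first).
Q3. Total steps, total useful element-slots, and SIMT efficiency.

step 0: a <- ((10 * a) + (3 + a))    {0,1,2,3,4,5,6,7,8,9,10,11,12,13,14,15,16,17,18,19,20,21,22,23,24,25,26,27,28,29,30,31}
step 1: eval (element <= 5)          {0,1,2,3,4,5,6,7,8,9,10,11,12,13,14,15,16,17,18,19,20,21,22,23,24,25,26,27,28,29,30,31}
step 2: d <- element                 {0,1,2,3,4,5}
step 3: a <- ((-8 // 2) + (3 - d))   {0,1,2,3,4,5}
step 4: d <- ((a * element) // -2)   {6,7,8,9,10,11,12,13,14,15,16,17,18,19,20,21,22,23,24,25,26,27,28,29,30,31}

Answer: 5 steps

a: -1,-2,-3,-4,-5,-6,69,80,91,102,113,124,135,146,157,168,179,190,201,212,223,234,245,256,267,278,289,300,311,322,333,344
d: 0,1,2,3,4,5,-207,-280,-364,-459,-565,-682,-810,-949,-1099,-1260,-1432,-1615,-1809,-2014,-2230,-2457,-2695,-2944,-3204,-3475,-3757,-4050,-4354,-4669,-4995,-5332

steps = 5; useful = 102; efficiency = 102/160 = 51/80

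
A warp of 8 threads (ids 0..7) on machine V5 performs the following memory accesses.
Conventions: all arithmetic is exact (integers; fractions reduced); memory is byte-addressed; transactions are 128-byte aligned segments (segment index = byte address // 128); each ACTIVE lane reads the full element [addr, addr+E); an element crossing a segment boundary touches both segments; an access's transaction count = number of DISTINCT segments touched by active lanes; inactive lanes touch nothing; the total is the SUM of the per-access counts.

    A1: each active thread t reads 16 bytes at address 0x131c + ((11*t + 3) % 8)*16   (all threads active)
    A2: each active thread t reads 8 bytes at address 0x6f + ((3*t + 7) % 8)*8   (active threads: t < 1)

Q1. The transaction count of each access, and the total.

A1: 2 transactions
A2: 1 transaction

Answer: 2,1; total 3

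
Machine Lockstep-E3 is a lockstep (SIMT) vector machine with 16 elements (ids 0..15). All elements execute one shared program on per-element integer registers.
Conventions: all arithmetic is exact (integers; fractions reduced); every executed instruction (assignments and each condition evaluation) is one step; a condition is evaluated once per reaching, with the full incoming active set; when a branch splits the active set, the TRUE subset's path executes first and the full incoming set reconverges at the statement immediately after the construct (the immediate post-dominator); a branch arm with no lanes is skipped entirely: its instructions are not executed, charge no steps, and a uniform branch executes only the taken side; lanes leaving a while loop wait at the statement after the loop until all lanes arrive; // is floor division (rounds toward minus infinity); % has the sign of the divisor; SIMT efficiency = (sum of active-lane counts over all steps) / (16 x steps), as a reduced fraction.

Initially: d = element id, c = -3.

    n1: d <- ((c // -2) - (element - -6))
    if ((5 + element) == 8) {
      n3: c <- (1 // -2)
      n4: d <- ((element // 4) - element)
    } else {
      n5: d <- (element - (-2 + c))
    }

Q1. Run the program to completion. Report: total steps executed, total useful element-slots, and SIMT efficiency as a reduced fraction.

Answer: 5 steps, 49 useful, 49/80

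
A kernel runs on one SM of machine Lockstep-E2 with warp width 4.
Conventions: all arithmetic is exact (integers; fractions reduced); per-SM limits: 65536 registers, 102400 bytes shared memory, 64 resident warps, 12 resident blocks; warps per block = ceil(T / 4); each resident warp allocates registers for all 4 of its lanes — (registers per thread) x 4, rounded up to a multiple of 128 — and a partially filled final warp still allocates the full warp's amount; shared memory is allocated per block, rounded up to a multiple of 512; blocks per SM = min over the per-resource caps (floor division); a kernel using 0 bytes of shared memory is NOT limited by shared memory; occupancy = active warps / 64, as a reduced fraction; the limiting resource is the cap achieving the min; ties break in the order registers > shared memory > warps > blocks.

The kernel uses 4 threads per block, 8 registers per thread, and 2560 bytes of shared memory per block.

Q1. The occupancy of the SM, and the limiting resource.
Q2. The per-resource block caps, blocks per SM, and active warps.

Answer: occupancy 3/16, limited by blocks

registers: 512 blocks
shared memory: 40 blocks
warps: 64 blocks
blocks: 12 blocks

Answer: 12 blocks, 12 active warps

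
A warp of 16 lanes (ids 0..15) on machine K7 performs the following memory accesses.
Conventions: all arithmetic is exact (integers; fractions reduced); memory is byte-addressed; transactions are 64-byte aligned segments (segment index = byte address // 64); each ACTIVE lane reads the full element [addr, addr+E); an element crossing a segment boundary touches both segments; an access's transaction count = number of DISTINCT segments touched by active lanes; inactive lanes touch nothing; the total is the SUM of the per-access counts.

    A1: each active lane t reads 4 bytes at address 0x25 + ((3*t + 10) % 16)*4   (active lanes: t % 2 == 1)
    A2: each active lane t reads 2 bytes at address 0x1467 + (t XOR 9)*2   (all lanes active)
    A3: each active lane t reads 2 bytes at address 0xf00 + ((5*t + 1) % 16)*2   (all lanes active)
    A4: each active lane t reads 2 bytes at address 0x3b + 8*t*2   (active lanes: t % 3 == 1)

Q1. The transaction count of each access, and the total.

A1: 2 transactions
A2: 2 transactions
A3: 1 transaction
A4: 4 transactions

Answer: 2,2,1,4; total 9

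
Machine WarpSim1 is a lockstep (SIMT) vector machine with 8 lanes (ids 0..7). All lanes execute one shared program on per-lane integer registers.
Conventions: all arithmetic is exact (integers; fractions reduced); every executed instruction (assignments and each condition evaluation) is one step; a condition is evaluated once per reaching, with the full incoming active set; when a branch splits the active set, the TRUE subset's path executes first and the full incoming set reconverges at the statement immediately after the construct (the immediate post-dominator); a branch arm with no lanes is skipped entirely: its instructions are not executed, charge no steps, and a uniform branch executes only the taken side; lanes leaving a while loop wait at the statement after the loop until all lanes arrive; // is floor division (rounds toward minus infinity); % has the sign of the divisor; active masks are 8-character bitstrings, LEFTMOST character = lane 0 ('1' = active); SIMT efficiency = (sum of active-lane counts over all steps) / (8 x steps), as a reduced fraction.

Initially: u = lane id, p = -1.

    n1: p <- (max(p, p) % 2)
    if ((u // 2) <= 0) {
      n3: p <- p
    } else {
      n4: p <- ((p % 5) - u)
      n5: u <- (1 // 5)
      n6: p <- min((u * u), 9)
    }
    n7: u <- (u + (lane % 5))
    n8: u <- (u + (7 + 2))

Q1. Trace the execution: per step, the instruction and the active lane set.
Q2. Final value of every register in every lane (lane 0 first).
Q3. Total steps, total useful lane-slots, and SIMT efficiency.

step 0: p <- (max(p, p) % 2)         11111111
step 1: eval ((u // 2) <= 0)         11111111
step 2: p <- p                       11000000
step 3: p <- ((p % 5) - u)           00111111
step 4: u <- (1 // 5)                00111111
step 5: p <- min((u * u), 9)         00111111
step 6: u <- (u + (lane % 5))        11111111
step 7: u <- (u + (7 + 2))           11111111

Answer: 8 steps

u: 9,11,11,12,13,9,10,11
p: 1,1,0,0,0,0,0,0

steps = 8; useful = 52; efficiency = 52/64 = 13/16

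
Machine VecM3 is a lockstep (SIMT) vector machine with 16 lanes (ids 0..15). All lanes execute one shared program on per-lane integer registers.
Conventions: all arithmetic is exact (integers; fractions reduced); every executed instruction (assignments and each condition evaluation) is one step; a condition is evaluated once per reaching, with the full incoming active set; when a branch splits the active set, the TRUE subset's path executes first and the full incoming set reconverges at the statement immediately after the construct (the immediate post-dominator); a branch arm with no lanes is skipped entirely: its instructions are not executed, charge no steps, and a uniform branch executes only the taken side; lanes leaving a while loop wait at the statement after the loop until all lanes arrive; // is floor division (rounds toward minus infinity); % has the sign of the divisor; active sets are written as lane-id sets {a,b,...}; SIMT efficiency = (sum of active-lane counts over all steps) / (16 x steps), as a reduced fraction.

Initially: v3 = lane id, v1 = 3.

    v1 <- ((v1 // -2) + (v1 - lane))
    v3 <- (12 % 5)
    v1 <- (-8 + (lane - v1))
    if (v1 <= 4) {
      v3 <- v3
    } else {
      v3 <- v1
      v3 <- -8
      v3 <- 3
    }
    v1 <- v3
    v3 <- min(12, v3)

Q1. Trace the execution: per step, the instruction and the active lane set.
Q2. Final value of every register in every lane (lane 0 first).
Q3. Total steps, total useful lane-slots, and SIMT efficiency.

step 0: v1 <- ((v1 // -2) + (v1 - lane)) {0,1,2,3,4,5,6,7,8,9,10,11,12,13,14,15}
step 1: v3 <- (12 % 5)               {0,1,2,3,4,5,6,7,8,9,10,11,12,13,14,15}
step 2: v1 <- (-8 + (lane - v1))     {0,1,2,3,4,5,6,7,8,9,10,11,12,13,14,15}
step 3: eval (v1 <= 4)               {0,1,2,3,4,5,6,7,8,9,10,11,12,13,14,15}
step 4: v3 <- v3                     {0,1,2,3,4,5,6}
step 5: v3 <- v1                     {7,8,9,10,11,12,13,14,15}
step 6: v3 <- -8                     {7,8,9,10,11,12,13,14,15}
step 7: v3 <- 3                      {7,8,9,10,11,12,13,14,15}
step 8: v1 <- v3                     {0,1,2,3,4,5,6,7,8,9,10,11,12,13,14,15}
step 9: v3 <- min(12, v3)            {0,1,2,3,4,5,6,7,8,9,10,11,12,13,14,15}

Answer: 10 steps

v3: 2,2,2,2,2,2,2,3,3,3,3,3,3,3,3,3
v1: 2,2,2,2,2,2,2,3,3,3,3,3,3,3,3,3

steps = 10; useful = 130; efficiency = 130/160 = 13/16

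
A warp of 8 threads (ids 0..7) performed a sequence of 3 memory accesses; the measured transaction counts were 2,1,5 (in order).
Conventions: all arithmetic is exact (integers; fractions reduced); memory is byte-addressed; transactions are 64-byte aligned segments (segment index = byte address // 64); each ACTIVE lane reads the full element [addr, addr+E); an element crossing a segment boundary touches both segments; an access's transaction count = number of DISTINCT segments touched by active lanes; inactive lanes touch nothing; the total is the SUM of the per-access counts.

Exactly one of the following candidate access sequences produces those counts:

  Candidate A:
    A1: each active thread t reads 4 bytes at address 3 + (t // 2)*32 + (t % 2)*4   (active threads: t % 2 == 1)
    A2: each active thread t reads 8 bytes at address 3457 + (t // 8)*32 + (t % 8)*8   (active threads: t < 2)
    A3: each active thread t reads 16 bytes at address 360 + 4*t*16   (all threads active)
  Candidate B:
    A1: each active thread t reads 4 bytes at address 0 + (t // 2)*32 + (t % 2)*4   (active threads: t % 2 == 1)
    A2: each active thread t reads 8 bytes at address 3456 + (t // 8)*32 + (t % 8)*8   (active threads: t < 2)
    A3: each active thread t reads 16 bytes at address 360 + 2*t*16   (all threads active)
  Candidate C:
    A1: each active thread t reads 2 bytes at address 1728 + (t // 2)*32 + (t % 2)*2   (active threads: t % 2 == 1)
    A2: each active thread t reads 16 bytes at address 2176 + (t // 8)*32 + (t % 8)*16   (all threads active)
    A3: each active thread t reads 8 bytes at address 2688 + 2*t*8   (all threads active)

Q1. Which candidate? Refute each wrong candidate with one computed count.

A: A3 gives 8 transactions, not 5
C: A2 gives 2 transactions, not 1
B: all counts match (2,1,5)

Answer: B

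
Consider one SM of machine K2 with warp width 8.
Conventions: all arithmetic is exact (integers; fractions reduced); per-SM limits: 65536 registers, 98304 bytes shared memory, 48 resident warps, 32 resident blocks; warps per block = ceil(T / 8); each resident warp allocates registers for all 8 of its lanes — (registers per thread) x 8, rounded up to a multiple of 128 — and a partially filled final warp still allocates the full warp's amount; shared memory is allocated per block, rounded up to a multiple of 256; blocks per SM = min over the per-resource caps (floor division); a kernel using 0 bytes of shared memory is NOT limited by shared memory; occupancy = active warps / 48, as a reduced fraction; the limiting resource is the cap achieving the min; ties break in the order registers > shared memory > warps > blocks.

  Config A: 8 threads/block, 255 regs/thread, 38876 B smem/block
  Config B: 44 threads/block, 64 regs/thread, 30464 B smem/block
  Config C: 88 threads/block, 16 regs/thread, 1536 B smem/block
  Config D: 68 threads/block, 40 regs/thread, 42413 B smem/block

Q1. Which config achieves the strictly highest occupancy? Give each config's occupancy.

occupancies: A 1/24, B 3/8, C 11/12, D 3/8

Answer: C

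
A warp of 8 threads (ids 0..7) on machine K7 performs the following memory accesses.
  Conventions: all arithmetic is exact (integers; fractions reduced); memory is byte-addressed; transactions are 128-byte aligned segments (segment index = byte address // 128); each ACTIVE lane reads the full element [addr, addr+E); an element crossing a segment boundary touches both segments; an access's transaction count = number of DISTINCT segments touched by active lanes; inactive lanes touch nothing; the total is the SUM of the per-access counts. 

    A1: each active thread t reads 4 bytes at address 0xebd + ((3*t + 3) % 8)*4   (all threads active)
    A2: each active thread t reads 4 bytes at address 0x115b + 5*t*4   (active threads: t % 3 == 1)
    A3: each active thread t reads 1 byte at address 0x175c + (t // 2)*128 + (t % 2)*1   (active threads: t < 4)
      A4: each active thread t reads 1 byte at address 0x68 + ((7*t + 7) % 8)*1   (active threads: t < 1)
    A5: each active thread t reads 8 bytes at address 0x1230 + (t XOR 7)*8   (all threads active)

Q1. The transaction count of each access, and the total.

A1: 1 transaction
A2: 2 transactions
A3: 2 transactions
A4: 1 transaction
A5: 1 transaction

Answer: 1,2,2,1,1; total 7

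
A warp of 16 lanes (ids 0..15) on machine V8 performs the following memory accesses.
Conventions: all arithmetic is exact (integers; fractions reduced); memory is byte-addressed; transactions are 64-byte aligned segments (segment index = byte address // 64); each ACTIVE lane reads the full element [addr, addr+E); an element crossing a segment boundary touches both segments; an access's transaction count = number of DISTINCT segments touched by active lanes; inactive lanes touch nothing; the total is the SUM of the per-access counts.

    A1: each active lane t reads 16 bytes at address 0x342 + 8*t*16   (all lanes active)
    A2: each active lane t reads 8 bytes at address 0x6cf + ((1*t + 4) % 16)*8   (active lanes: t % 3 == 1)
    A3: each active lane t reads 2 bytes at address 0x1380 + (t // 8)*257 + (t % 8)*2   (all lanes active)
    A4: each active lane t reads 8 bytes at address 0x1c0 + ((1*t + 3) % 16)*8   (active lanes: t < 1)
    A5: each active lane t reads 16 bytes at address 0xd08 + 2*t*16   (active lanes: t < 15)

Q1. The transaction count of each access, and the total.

A1: 16 transactions
A2: 3 transactions
A3: 2 transactions
A4: 1 transaction
A5: 8 transactions

Answer: 16,3,2,1,8; total 30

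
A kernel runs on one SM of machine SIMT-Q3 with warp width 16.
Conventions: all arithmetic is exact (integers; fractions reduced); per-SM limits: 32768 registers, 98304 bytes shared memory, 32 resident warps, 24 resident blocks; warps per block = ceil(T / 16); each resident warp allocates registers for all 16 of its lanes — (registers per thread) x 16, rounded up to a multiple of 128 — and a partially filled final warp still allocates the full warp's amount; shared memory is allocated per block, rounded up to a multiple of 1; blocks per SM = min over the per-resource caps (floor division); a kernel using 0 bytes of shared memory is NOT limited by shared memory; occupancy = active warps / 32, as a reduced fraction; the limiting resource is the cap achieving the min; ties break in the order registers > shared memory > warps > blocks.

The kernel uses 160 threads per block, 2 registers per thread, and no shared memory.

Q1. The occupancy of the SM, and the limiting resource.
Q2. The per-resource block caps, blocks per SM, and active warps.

Answer: occupancy 15/16, limited by warps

registers: 25 blocks
shared memory: no limit (kernel uses none)
warps: 3 blocks
blocks: 24 blocks

Answer: 3 blocks, 30 active warps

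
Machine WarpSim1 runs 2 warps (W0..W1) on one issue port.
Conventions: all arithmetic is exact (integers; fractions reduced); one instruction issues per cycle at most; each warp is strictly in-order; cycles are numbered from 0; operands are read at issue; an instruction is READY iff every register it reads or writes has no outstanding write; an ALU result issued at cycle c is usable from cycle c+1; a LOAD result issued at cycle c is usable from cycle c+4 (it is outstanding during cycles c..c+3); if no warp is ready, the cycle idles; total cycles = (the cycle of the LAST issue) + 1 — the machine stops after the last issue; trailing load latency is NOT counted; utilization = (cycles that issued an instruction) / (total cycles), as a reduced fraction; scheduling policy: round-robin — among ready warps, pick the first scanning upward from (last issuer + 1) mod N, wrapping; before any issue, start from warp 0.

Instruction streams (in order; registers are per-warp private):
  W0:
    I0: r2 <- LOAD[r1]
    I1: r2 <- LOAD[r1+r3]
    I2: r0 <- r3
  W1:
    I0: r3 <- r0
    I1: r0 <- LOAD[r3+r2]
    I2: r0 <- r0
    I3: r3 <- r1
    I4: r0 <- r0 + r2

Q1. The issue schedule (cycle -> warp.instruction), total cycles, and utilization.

cycle 0: W0.I0
cycle 1: W1.I0
cycle 2: W1.I1
cycle 3: idle
cycle 4: W0.I1
cycle 5: W0.I2
cycle 6: W1.I2
cycle 7: W1.I3
cycle 8: W1.I4

Answer: 9 cycles, utilization 8/9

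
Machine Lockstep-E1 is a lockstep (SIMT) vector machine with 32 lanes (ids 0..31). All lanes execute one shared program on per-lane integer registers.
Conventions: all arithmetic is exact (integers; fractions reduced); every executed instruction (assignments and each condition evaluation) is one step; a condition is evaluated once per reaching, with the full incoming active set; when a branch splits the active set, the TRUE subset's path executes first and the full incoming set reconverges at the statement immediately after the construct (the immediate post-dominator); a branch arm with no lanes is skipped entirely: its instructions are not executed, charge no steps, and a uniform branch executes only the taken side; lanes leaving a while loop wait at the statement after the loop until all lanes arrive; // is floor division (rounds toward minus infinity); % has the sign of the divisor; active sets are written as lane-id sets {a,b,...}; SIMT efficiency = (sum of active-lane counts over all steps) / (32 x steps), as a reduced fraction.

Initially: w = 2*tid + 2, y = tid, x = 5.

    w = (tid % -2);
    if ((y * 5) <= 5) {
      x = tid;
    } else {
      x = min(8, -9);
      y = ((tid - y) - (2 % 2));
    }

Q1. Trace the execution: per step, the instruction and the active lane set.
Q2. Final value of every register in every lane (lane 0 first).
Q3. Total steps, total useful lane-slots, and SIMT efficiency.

step 0: w <- (tid % -2)              {0,1,2,3,4,5,6,7,8,9,10,11,12,13,14,15,16,17,18,19,20,21,22,23,24,25,26,27,28,29,30,31}
step 1: eval ((y * 5) <= 5)          {0,1,2,3,4,5,6,7,8,9,10,11,12,13,14,15,16,17,18,19,20,21,22,23,24,25,26,27,28,29,30,31}
step 2: x <- tid                     {0,1}
step 3: x <- min(8, -9)              {2,3,4,5,6,7,8,9,10,11,12,13,14,15,16,17,18,19,20,21,22,23,24,25,26,27,28,29,30,31}
step 4: y <- ((tid - y) - (2 % 2))   {2,3,4,5,6,7,8,9,10,11,12,13,14,15,16,17,18,19,20,21,22,23,24,25,26,27,28,29,30,31}

Answer: 5 steps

w: 0,-1,0,-1,0,-1,0,-1,0,-1,0,-1,0,-1,0,-1,0,-1,0,-1,0,-1,0,-1,0,-1,0,-1,0,-1,0,-1
y: 0,1,0,0,0,0,0,0,0,0,0,0,0,0,0,0,0,0,0,0,0,0,0,0,0,0,0,0,0,0,0,0
x: 0,1,-9,-9,-9,-9,-9,-9,-9,-9,-9,-9,-9,-9,-9,-9,-9,-9,-9,-9,-9,-9,-9,-9,-9,-9,-9,-9,-9,-9,-9,-9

steps = 5; useful = 126; efficiency = 126/160 = 63/80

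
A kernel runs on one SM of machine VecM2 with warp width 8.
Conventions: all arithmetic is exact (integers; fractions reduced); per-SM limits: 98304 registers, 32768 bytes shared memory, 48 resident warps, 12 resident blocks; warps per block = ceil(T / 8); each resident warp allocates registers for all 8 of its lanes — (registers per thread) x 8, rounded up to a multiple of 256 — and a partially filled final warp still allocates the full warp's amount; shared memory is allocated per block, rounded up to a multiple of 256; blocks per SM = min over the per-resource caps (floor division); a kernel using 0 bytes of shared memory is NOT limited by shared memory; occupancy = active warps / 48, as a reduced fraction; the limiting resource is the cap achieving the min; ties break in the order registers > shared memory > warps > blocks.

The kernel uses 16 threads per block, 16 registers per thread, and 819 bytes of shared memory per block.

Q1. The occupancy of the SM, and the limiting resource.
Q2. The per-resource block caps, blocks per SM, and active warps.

Answer: occupancy 1/2, limited by blocks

registers: 192 blocks
shared memory: 32 blocks
warps: 24 blocks
blocks: 12 blocks

Answer: 12 blocks, 24 active warps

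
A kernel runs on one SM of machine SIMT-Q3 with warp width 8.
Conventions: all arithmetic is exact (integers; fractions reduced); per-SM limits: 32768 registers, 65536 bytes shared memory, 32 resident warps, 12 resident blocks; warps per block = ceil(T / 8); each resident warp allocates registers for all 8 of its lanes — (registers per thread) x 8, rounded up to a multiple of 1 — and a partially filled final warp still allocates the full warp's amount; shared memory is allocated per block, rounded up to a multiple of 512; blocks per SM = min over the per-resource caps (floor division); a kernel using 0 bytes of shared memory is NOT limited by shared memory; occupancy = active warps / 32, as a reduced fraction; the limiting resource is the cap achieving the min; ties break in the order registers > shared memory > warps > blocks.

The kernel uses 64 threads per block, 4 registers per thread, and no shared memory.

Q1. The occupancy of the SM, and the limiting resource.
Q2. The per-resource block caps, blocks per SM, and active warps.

Answer: occupancy 1, limited by warps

registers: 128 blocks
shared memory: no limit (kernel uses none)
warps: 4 blocks
blocks: 12 blocks

Answer: 4 blocks, 32 active warps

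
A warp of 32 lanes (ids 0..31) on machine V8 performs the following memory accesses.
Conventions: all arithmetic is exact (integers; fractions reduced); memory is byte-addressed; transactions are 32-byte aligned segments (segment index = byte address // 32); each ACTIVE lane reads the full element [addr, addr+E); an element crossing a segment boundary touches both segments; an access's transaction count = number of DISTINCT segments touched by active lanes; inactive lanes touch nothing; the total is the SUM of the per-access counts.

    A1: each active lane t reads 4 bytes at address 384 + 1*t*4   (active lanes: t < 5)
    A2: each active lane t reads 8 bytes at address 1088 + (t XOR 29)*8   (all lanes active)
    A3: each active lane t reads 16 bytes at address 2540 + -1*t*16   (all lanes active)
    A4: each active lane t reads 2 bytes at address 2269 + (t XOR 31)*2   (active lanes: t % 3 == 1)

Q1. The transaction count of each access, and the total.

A1: 1 transaction
A2: 8 transactions
A3: 17 transactions
A4: 3 transactions

Answer: 1,8,17,3; total 29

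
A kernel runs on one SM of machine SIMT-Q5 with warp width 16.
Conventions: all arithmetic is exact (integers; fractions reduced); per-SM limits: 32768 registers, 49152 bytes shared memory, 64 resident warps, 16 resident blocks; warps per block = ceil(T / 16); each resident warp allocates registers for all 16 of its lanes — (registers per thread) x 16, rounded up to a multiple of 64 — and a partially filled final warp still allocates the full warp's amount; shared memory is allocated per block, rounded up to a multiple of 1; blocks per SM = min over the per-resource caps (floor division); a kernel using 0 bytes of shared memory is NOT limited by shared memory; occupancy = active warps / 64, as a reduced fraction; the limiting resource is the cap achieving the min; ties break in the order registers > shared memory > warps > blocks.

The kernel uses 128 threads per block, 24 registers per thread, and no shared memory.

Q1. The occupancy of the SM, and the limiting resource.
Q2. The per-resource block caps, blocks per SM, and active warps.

Answer: occupancy 1, limited by warps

registers: 10 blocks
shared memory: no limit (kernel uses none)
warps: 8 blocks
blocks: 16 blocks

Answer: 8 blocks, 64 active warps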